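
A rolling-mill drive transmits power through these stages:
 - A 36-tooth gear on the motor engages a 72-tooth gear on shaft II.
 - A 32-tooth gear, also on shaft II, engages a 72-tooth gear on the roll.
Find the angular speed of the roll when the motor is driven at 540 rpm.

120 rpm

the motor → shaft II (gear mesh, 72/36): 540 ÷ 2 = 270 rpm
shaft II → the roll (gear mesh, 72/32): 270 ÷ 2.25 = 120 rpm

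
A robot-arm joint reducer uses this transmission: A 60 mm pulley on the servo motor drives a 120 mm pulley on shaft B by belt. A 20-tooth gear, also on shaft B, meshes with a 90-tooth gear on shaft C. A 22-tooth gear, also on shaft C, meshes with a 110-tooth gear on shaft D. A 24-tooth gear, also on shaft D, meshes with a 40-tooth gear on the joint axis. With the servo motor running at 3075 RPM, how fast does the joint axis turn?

41 RPM

belt 120/60 = 2 → 3075/2 = 1537.5 RPM
gear mesh 90/20 = 4.5 → 1537.5/4.5 = 341.67 RPM
gear mesh 110/22 = 5 → 341.67/5 = 68.333 RPM
gear mesh 40/24 = 1.6667 → 68.333/1.6667 = 41 RPM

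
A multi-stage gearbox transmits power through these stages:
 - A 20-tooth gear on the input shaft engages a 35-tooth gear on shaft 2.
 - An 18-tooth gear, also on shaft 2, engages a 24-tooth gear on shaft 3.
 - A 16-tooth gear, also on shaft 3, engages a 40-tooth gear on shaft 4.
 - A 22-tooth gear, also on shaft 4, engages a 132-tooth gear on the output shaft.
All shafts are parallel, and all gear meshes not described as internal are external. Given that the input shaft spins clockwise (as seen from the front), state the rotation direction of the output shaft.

clockwise

the input shaft → shaft 2: external mesh, 1 reversal → CCW.
shaft 2 → shaft 3: external mesh, 1 reversal → CW.
shaft 3 → shaft 4: external mesh, 1 reversal → CCW.
shaft 4 → the output shaft: external mesh, 1 reversal → CW.
4 reversals in total — an even number — so the output shaft turns the same way as the input shaft.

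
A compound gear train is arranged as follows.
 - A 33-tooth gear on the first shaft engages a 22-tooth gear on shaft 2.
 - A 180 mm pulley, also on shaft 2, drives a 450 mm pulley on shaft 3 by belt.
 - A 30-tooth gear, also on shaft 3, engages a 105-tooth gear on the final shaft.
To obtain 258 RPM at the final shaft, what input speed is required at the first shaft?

Overall ratio R = 0.66667 × 2.5 × 3.5 = 5.8333.
Required input speed = output speed × R = 258 × 5.8333 = 1505 RPM.

1505 RPM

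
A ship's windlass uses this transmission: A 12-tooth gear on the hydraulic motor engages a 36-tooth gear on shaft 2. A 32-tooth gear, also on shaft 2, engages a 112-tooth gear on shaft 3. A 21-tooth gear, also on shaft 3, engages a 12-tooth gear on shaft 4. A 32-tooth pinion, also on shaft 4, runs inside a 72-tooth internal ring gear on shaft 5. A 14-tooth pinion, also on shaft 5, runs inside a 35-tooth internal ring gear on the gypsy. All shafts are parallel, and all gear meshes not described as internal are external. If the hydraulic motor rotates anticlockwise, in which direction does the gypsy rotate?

clockwise

the hydraulic motor → shaft 2: external mesh, 1 reversal → CW.
shaft 2 → shaft 3: external mesh, 1 reversal → CCW.
shaft 3 → shaft 4: external mesh, 1 reversal → CW.
shaft 4 → shaft 5: internal mesh, same direction → CW.
shaft 5 → the gypsy: internal mesh, same direction → CW.
3 reversals in total — an odd number — so the gypsy turns opposite to the hydraulic motor.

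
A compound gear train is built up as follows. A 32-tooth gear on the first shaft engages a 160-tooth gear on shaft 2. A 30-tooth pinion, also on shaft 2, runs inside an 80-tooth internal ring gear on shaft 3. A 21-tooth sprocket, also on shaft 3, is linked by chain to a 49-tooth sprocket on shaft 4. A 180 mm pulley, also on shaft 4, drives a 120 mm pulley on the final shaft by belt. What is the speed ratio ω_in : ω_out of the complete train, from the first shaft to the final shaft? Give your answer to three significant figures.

Each stage contributes driven/driver: gear mesh 160/32 = 5, internal gear 80/30 = 2.6667, chain 49/21 = 2.3333, belt 120/180 = 0.66667.
Overall: 5 × 2.6667 × 2.3333 × 0.66667 = 20.741.

20.7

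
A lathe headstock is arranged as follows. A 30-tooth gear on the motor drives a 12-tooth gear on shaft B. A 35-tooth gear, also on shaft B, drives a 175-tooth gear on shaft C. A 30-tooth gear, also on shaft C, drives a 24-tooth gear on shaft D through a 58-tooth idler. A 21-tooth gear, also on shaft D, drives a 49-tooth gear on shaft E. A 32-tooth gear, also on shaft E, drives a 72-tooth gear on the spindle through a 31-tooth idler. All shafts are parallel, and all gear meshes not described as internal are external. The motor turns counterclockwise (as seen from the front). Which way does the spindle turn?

clockwise

the motor → shaft B: external mesh, 1 reversal → CW.
shaft B → shaft C: external mesh, 1 reversal → CCW.
shaft C → shaft D: driver → idler → driven is 2 external meshes, 2 reversals → CCW.
shaft D → shaft E: external mesh, 1 reversal → CW.
shaft E → the spindle: driver → idler → driven is 2 external meshes, 2 reversals → CW.
7 reversals in total — an odd number — so the spindle turns opposite to the motor.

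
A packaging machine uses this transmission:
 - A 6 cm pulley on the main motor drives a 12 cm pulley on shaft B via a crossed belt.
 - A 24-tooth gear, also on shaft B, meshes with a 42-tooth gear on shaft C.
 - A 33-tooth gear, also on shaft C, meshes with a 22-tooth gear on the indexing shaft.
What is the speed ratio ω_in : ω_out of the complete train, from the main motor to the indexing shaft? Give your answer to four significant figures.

Each stage contributes driven/driver: belt 12/6 = 2, gear mesh 42/24 = 1.75, gear mesh 22/33 = 0.66667.
Overall: 2 × 1.75 × 0.66667 = 2.3333.

2.333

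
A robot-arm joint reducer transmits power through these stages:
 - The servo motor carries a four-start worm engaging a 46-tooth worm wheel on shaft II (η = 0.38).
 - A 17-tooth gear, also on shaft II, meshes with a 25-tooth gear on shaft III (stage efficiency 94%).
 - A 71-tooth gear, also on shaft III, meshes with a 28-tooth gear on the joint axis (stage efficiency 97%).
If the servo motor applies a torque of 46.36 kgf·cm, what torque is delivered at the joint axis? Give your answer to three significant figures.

107 kgf·cm

Worm: ratio = 46/4 = 11.5; torque at shaft II = 46.36 × 11.5 × 0.38 = 202.59 kgf·cm.
Gear mesh: ratio = 25/17 = 1.4706; torque at shaft III = 202.59 × 1.4706 × 0.94 = 280.06 kgf·cm.
Gear mesh: ratio = 28/71 = 0.39437; torque at the joint axis = 280.06 × 0.39437 × 0.97 = 107.13 kgf·cm.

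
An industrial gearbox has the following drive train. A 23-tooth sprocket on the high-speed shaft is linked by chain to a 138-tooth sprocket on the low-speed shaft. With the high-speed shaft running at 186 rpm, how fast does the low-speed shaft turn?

chain 138/23 = 6 → 186/6 = 31 rpm

31 rpm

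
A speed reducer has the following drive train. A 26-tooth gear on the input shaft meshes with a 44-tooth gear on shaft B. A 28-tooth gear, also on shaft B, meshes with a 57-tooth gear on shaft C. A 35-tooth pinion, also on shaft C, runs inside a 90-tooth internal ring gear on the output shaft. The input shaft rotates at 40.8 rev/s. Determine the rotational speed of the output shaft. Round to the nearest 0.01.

Gear mesh: ratio = 44/26 = 1.6923, so shaft B turns at 40.8 / 1.6923 = 24.109 rev/s.
Gear mesh: ratio = 57/28 = 2.0357, so shaft C turns at 24.109 / 2.0357 = 11.843 rev/s.
Internal gear: ratio = 90/35 = 2.5714, so the output shaft turns at 11.843 / 2.5714 = 4.6056 rev/s.

4.61 rev/s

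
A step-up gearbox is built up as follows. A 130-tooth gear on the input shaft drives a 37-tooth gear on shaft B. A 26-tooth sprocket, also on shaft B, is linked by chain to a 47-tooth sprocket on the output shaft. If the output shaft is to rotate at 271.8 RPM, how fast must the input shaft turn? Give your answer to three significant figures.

140 RPM

Overall ratio R = 0.28462 × 1.8077 = 0.5145.
Required input speed = output speed × R = 271.8 × 0.5145 = 139.84 RPM.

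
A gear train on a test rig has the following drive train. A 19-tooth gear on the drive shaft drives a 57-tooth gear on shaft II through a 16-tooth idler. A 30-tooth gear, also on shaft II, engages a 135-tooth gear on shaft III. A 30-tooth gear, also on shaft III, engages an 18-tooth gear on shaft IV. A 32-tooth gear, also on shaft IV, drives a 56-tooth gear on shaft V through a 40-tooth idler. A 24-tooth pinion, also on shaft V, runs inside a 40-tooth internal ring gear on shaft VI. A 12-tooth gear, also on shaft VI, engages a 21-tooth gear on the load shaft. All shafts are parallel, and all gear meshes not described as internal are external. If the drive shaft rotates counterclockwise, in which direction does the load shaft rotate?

clockwise

the drive shaft → shaft II: driver → idler → driven is 2 external meshes, 2 reversals → CCW.
shaft II → shaft III: external mesh, 1 reversal → CW.
shaft III → shaft IV: external mesh, 1 reversal → CCW.
shaft IV → shaft V: driver → idler → driven is 2 external meshes, 2 reversals → CCW.
shaft V → shaft VI: internal mesh, same direction → CCW.
shaft VI → the load shaft: external mesh, 1 reversal → CW.
7 reversals in total — an odd number — so the load shaft turns opposite to the drive shaft.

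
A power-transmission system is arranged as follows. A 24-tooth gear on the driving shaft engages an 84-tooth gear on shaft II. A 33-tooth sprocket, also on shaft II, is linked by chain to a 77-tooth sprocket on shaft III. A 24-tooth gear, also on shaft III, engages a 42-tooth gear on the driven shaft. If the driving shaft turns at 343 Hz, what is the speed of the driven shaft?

24 Hz

Gear mesh: ratio = 84/24 = 3.5, so shaft II turns at 343 / 3.5 = 98 Hz.
Chain: ratio = 77/33 = 2.3333, so shaft III turns at 98 / 2.3333 = 42 Hz.
Gear mesh: ratio = 42/24 = 1.75, so the driven shaft turns at 42 / 1.75 = 24 Hz.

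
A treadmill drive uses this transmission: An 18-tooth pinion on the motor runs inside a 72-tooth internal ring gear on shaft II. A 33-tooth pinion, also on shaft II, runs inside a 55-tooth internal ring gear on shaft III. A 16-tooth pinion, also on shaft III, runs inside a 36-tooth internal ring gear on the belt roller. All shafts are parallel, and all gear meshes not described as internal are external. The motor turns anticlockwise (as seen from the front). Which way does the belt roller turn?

anticlockwise

the motor → shaft II: internal mesh, same direction → CCW.
shaft II → shaft III: internal mesh, same direction → CCW.
shaft III → the belt roller: internal mesh, same direction → CCW.
0 reversals in total — an even number — so the belt roller turns the same way as the motor.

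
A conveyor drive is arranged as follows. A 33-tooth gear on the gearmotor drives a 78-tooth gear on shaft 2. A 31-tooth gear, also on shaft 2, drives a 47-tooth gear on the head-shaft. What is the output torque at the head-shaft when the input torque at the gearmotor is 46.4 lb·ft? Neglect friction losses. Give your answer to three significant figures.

gear mesh 78/33 = 2.3636 → τ = 46.4·2.3636 = 109.67 lb·ft
gear mesh 47/31 = 1.5161 → τ = 109.67·1.5161 = 166.28 lb·ft

166 lb·ft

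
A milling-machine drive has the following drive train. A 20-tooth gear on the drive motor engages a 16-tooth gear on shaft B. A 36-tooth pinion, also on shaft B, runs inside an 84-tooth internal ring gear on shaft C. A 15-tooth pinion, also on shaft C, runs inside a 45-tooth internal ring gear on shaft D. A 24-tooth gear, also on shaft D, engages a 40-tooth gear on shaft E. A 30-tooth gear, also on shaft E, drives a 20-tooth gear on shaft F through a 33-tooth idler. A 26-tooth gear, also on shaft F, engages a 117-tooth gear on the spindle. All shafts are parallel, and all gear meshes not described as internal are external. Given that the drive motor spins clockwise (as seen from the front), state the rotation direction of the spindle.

counterclockwise

the drive motor → shaft B: external mesh, 1 reversal → CCW.
shaft B → shaft C: internal mesh, same direction → CCW.
shaft C → shaft D: internal mesh, same direction → CCW.
shaft D → shaft E: external mesh, 1 reversal → CW.
shaft E → shaft F: driver → idler → driven is 2 external meshes, 2 reversals → CW.
shaft F → the spindle: external mesh, 1 reversal → CCW.
5 reversals in total — an odd number — so the spindle turns opposite to the drive motor.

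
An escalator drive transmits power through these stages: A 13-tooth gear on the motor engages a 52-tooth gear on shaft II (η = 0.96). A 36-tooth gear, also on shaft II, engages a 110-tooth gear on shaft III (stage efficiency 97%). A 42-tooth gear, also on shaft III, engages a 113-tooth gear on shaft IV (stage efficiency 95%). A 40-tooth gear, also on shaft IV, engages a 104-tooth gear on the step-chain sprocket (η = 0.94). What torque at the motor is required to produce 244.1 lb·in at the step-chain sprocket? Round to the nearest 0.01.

Overall ratio R = 4 × 3.0556 × 2.6905 × 2.6 = 85.497; overall efficiency η = 0.96 × 0.97 × 0.95 × 0.94 = 0.8316.
Input torque = output torque / (R × η) = 244.1 / (85.497 × 0.8316) = 3.4334 lb·in.

3.43 lb·in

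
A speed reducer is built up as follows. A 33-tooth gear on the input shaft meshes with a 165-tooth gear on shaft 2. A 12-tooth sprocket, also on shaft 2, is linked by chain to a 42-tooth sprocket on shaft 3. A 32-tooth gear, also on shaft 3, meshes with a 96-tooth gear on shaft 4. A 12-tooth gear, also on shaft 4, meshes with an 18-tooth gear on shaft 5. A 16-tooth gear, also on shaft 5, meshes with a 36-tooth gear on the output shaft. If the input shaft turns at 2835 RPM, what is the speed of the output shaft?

gear mesh 165/33 = 5 → 2835/5 = 567 RPM
chain 42/12 = 3.5 → 567/3.5 = 162 RPM
gear mesh 96/32 = 3 → 162/3 = 54 RPM
gear mesh 18/12 = 1.5 → 54/1.5 = 36 RPM
gear mesh 36/16 = 2.25 → 36/2.25 = 16 RPM

16 RPM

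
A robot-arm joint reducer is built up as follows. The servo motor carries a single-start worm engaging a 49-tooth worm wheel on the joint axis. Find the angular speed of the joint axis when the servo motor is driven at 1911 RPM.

Worm: ratio = 49/1 = 49, so the joint axis turns at 1911 / 49 = 39 RPM.

39 RPM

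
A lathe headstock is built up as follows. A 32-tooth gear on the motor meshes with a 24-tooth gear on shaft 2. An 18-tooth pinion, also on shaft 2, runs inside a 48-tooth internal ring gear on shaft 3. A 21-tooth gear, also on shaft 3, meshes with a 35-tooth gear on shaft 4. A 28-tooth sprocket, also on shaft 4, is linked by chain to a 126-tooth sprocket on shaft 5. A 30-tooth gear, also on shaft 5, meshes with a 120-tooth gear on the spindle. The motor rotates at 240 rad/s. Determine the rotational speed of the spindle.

4 rad/s

the motor → shaft 2 (gear mesh, 24/32): 240 ÷ 0.75 = 320 rad/s
shaft 2 → shaft 3 (internal gear, 48/18): 320 ÷ 2.6667 = 120 rad/s
shaft 3 → shaft 4 (gear mesh, 35/21): 120 ÷ 1.6667 = 72 rad/s
shaft 4 → shaft 5 (chain, 126/28): 72 ÷ 4.5 = 16 rad/s
shaft 5 → the spindle (gear mesh, 120/30): 16 ÷ 4 = 4 rad/s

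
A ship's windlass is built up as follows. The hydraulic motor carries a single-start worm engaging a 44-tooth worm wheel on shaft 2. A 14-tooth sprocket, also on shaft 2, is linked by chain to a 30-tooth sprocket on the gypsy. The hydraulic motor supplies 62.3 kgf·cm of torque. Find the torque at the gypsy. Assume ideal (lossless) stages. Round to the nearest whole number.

After the worm (44/1): 62.3 × 44 = 2741.2 kgf·cm
After the chain (30/14): 2741.2 × 2.1429 = 5874 kgf·cm

5874 kgf·cm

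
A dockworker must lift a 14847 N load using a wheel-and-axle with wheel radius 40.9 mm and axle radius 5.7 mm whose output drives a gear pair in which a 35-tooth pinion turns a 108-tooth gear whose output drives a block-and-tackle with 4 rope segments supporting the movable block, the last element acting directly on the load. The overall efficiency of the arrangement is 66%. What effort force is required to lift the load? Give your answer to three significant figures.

Wheel-and-axle MA = R/r = 40.9/5.7 = 7.1754.
Gear pair MA = 108/35 = 3.0857.
Block-and-tackle MA = number of supporting rope parts = 4.
Combined ideal MA = 7.1754 × 3.0857 × 4 = 88.565.
Actual MA = 88.565 × 0.66 = 58.453.
Effort = load / actual MA = 14847 / 58.453 = 254 N.

254 N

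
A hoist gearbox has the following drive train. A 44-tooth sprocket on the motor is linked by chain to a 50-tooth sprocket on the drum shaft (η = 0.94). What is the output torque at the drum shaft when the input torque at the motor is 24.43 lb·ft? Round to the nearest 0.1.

chain 50/44 = 1.1364 → τ = 24.43·1.1364·0.94 = 26.096 lb·ft

26.1 lb·ft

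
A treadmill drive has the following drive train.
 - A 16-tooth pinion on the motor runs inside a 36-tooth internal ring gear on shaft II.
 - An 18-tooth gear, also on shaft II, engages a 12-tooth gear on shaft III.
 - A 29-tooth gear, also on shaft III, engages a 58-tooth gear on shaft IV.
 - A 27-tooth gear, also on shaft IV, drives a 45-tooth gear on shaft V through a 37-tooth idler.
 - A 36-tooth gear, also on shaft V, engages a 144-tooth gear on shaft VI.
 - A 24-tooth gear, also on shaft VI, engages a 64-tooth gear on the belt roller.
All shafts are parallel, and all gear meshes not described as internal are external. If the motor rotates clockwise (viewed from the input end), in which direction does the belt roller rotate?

the motor → shaft II: internal mesh, same direction → CW.
shaft II → shaft III: external mesh, 1 reversal → CCW.
shaft III → shaft IV: external mesh, 1 reversal → CW.
shaft IV → shaft V: driver → idler → driven is 2 external meshes, 2 reversals → CW.
shaft V → shaft VI: external mesh, 1 reversal → CCW.
shaft VI → the belt roller: external mesh, 1 reversal → CW.
6 reversals in total — an even number — so the belt roller turns the same way as the motor.

clockwise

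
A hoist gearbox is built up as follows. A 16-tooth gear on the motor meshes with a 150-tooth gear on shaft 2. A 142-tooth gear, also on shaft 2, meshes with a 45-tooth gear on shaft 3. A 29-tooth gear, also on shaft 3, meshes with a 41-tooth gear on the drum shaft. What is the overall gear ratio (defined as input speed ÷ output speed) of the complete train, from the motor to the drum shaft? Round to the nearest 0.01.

Each stage contributes driven/driver: gear mesh 150/16 = 9.375, gear mesh 45/142 = 0.3169, gear mesh 41/29 = 1.4138.
Overall: 9.375 × 0.3169 × 1.4138 = 4.2003.

4.20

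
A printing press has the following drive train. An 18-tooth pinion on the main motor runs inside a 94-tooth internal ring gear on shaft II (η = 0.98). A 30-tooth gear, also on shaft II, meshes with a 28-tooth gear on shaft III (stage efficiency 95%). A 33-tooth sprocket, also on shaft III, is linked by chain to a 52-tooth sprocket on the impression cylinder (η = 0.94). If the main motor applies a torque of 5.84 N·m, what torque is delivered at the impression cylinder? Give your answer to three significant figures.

Internal gear: ratio = 94/18 = 5.2222; torque at shaft II = 5.84 × 5.2222 × 0.98 = 29.888 N·m.
Gear mesh: ratio = 28/30 = 0.93333; torque at shaft III = 29.888 × 0.93333 × 0.95 = 26.501 N·m.
Chain: ratio = 52/33 = 1.5758; torque at the impression cylinder = 26.501 × 1.5758 × 0.94 = 39.253 N·m.

39.3 N·m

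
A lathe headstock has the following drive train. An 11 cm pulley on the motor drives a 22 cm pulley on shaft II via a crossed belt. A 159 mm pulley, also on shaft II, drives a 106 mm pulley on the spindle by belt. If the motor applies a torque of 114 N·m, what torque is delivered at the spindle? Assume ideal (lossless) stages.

Belt: ratio = 22/11 = 2; torque at shaft II = 114 × 2 = 228 N·m.
Belt: ratio = 106/159 = 0.66667; torque at the spindle = 228 × 0.66667 = 152 N·m.

152 N·m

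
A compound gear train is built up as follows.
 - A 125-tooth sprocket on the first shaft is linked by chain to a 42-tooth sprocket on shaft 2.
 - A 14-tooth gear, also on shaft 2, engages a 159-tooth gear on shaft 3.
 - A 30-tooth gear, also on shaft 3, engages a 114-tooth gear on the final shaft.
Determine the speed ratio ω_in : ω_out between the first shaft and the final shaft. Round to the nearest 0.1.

14.5

Each stage contributes driven/driver: chain 42/125 = 0.336, gear mesh 159/14 = 11.357, gear mesh 114/30 = 3.8.
Overall: 0.336 × 11.357 × 3.8 = 14.501.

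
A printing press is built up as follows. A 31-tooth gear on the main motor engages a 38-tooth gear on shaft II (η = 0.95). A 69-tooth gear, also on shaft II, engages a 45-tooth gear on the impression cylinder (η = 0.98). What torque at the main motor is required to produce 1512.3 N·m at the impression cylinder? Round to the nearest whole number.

Overall ratio R = 1.2258 × 0.65217 = 0.79944; overall efficiency η = 0.95 × 0.98 = 0.9310.
Input torque = output torque / (R × η) = 1512.3 / (0.79944 × 0.9310) = 2031.9 N·m.

2032 N·m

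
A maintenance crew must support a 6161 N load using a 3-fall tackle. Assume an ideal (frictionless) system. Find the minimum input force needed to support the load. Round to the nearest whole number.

Block-and-tackle MA = number of supporting rope parts = 3.
Effort = load / MA = 6161 / 3 = 2053.7 N.

2054 N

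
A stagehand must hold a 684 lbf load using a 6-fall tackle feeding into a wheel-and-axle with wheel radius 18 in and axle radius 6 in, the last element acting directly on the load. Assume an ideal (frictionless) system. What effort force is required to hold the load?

Block-and-tackle MA = number of supporting rope parts = 6.
Wheel-and-axle MA = R/r = 18/6 = 3.
Combined ideal MA = 6 × 3 = 18.
Effort = load / MA = 684 / 18 = 38 lbf.

38 lbf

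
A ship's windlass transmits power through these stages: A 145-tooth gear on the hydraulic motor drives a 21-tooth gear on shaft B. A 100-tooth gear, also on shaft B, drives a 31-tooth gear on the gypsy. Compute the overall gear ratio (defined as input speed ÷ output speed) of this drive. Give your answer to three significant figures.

Each stage contributes driven/driver: gear mesh 21/145 = 0.14483, gear mesh 31/100 = 0.31.
Overall: 0.14483 × 0.31 = 0.044897.

0.0449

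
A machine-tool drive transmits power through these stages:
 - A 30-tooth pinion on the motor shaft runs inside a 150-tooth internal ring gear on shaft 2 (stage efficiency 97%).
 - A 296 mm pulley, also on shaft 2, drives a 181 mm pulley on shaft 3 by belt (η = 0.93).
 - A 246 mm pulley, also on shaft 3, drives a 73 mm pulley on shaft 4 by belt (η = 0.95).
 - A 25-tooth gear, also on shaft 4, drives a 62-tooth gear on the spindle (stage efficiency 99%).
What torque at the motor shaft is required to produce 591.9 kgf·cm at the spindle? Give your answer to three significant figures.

310 kgf·cm

Overall ratio R = 5 × 0.61149 × 0.29675 × 2.48 = 2.2501; overall efficiency η = 0.97 × 0.93 × 0.95 × 0.99 = 0.8484.
Input torque = output torque / (R × η) = 591.9 / (2.2501 × 0.8484) = 310.05 kgf·cm.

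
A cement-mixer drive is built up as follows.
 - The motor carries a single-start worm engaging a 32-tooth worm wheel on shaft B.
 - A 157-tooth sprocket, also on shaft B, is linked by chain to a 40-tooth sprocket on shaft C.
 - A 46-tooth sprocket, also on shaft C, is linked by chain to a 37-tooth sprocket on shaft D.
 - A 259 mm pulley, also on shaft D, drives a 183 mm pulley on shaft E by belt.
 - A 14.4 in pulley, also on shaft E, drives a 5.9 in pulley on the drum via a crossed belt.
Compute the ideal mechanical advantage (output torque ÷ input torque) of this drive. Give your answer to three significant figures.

Each stage contributes driven/driver: worm 32/1 = 32, chain 40/157 = 0.25478, chain 37/46 = 0.80435, belt 183/259 = 0.70656, belt 5.9/14.4 = 0.40972.
Overall: 32 × 0.25478 × 0.80435 × 0.70656 × 0.40972 = 1.8984.

1.90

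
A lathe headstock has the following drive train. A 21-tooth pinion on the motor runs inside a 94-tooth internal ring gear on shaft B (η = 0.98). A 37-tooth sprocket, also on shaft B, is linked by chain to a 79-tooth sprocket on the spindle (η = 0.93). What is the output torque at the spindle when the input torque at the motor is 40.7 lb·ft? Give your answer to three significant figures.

355 lb·ft

After the internal gear (94/21): 40.7 × 4.4762 × 0.98 = 178.54 lb·ft
After the chain (79/37): 178.54 × 2.1351 × 0.93 = 354.52 lb·ft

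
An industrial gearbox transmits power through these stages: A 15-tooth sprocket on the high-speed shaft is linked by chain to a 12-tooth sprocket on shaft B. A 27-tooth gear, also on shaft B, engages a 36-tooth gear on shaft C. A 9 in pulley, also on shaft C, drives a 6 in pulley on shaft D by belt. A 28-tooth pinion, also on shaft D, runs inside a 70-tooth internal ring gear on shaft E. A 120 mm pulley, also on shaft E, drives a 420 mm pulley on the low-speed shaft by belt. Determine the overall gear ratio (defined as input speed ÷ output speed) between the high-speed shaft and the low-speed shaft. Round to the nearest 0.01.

6.22

Each stage contributes driven/driver: chain 12/15 = 0.8, gear mesh 36/27 = 1.3333, belt 6/9 = 0.66667, internal gear 70/28 = 2.5, belt 420/120 = 3.5.
Overall: 0.8 × 1.3333 × 0.66667 × 2.5 × 3.5 = 6.2222.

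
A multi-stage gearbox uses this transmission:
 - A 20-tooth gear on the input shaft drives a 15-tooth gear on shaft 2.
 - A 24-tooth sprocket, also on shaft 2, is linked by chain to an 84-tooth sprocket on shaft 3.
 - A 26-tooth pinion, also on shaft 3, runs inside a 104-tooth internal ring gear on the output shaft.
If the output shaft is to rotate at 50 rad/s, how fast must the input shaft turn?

525 rad/s

Overall ratio R = 0.75 × 3.5 × 4 = 10.5.
Required input speed = output speed × R = 50 × 10.5 = 525 rad/s.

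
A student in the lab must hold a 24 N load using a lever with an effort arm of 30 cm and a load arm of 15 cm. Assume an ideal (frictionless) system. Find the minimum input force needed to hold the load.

Lever MA = effort arm / load arm = 30/15 = 2.
Effort = load / MA = 24 / 2 = 12 N.

12 N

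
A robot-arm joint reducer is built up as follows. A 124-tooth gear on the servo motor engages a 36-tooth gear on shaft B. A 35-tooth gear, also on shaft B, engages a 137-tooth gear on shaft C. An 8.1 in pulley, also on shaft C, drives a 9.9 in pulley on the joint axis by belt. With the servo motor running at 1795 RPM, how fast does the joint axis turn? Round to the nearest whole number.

gear mesh 36/124 = 0.29032 → 1795/0.29032 = 6182.8 RPM
gear mesh 137/35 = 3.9143 → 6182.8/3.9143 = 1579.5 RPM
belt 9.9/8.1 = 1.2222 → 1579.5/1.2222 = 1292.4 RPM

1292 RPM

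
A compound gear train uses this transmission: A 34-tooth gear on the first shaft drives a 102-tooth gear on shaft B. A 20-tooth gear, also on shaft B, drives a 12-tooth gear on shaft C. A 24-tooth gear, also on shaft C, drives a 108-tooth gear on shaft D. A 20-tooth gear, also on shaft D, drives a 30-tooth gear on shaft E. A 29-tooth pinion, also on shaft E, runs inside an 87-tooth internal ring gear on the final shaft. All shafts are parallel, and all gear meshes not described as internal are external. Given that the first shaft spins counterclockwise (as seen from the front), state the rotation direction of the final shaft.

counterclockwise

the first shaft → shaft B: external mesh, 1 reversal → CW.
shaft B → shaft C: external mesh, 1 reversal → CCW.
shaft C → shaft D: external mesh, 1 reversal → CW.
shaft D → shaft E: external mesh, 1 reversal → CCW.
shaft E → the final shaft: internal mesh, same direction → CCW.
4 reversals in total — an even number — so the final shaft turns the same way as the first shaft.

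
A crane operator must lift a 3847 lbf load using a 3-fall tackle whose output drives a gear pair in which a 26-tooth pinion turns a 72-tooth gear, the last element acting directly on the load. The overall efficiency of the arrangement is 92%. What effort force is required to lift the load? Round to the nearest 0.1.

503.3 lbf

Block-and-tackle MA = number of supporting rope parts = 3.
Gear pair MA = 72/26 = 2.7692.
Combined ideal MA = 3 × 2.7692 = 8.3077.
Actual MA = 8.3077 × 0.92 = 7.6431.
Effort = load / actual MA = 3847 / 7.6431 = 503.33 lbf.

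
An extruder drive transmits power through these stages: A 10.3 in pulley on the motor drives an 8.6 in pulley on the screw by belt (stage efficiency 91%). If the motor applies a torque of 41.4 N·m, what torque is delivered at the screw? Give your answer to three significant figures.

belt 8.6/10.3 = 0.83495 → τ = 41.4·0.83495·0.91 = 31.456 N·m

31.5 N·m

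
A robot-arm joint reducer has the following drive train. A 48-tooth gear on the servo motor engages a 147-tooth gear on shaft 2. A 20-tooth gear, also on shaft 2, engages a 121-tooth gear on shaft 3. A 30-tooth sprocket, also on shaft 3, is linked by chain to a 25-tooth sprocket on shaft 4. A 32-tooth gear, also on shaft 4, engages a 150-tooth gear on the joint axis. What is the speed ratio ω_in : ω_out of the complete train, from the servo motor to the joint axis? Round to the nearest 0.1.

72.4

Each stage contributes driven/driver: gear mesh 147/48 = 3.0625, gear mesh 121/20 = 6.05, chain 25/30 = 0.83333, gear mesh 150/32 = 4.6875.
Overall: 3.0625 × 6.05 × 0.83333 × 4.6875 = 72.375.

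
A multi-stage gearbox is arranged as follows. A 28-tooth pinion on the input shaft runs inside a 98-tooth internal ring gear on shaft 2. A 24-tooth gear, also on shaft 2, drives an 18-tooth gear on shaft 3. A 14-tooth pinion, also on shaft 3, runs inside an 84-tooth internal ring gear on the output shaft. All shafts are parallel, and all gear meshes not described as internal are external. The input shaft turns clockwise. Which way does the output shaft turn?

the input shaft → shaft 2: internal mesh, same direction → CW.
shaft 2 → shaft 3: external mesh, 1 reversal → CCW.
shaft 3 → the output shaft: internal mesh, same direction → CCW.
1 reversal in total — an odd number — so the output shaft turns opposite to the input shaft.

counterclockwise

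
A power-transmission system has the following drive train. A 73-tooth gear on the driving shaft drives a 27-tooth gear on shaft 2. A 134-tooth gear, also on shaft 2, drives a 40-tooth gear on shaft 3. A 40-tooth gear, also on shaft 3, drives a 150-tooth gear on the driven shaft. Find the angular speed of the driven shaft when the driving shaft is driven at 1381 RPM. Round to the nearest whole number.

3336 RPM

the driving shaft → shaft 2 (gear mesh, 27/73): 1381 ÷ 0.36986 = 3733.8 RPM
shaft 2 → shaft 3 (gear mesh, 40/134): 3733.8 ÷ 0.29851 = 12508 RPM
shaft 3 → the driven shaft (gear mesh, 150/40): 12508 ÷ 3.75 = 3335.5 RPM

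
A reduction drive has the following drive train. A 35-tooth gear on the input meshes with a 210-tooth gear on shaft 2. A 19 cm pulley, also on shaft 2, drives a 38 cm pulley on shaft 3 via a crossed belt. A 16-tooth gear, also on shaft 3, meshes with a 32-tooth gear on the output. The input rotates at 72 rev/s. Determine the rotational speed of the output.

3 rev/s

the input → shaft 2 (gear mesh, 210/35): 72 ÷ 6 = 12 rev/s
shaft 2 → shaft 3 (belt, 38/19): 12 ÷ 2 = 6 rev/s
shaft 3 → the output (gear mesh, 32/16): 6 ÷ 2 = 3 rev/s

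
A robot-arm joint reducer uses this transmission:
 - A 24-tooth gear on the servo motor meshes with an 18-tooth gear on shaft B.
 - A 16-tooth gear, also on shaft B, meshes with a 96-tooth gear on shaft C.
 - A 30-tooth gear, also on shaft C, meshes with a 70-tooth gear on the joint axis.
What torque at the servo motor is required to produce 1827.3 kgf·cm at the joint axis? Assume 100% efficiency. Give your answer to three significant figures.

Overall ratio R = 0.75 × 6 × 2.3333 = 10.5.
Input torque = output torque / R = 1827.3 / 10.5 = 174.03 kgf·cm.

174 kgf·cm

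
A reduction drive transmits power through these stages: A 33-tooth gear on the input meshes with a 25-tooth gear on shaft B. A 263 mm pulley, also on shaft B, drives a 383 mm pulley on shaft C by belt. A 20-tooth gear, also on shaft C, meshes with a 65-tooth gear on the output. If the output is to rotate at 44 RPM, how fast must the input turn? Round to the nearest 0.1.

157.8 RPM

Overall ratio R = 0.75758 × 1.4563 × 3.25 = 3.5855.
Required input speed = output speed × R = 44 × 3.5855 = 157.76 RPM.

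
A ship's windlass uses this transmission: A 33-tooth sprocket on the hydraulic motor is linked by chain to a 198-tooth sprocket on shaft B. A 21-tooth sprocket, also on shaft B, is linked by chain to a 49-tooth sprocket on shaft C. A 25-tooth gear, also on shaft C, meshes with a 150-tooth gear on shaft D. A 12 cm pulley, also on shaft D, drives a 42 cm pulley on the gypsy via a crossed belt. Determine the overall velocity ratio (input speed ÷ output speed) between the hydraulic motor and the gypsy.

Each stage contributes driven/driver: chain 198/33 = 6, chain 49/21 = 2.3333, gear mesh 150/25 = 6, belt 42/12 = 3.5.
Overall: 6 × 2.3333 × 6 × 3.5 = 294.

294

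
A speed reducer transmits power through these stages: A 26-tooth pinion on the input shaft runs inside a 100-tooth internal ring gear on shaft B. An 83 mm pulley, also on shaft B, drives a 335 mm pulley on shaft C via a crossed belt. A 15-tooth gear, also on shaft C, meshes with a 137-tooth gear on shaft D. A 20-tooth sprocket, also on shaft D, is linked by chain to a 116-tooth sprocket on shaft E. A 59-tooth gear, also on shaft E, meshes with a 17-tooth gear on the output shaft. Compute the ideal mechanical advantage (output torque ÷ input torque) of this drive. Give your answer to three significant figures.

237

Each stage contributes driven/driver: internal gear 100/26 = 3.8462, belt 335/83 = 4.0361, gear mesh 137/15 = 9.1333, chain 116/20 = 5.8, gear mesh 17/59 = 0.28814.
Overall: 3.8462 × 4.0361 × 9.1333 × 5.8 × 0.28814 = 236.95.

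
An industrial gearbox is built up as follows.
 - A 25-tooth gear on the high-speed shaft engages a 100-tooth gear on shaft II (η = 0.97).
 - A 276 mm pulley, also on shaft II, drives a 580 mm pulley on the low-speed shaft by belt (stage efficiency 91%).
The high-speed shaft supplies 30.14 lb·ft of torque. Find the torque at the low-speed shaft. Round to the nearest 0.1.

223.6 lb·ft

Gear mesh: ratio = 100/25 = 4; torque at shaft II = 30.14 × 4 × 0.97 = 116.94 lb·ft.
Belt: ratio = 580/276 = 2.1014; torque at the low-speed shaft = 116.94 × 2.1014 × 0.91 = 223.63 lb·ft.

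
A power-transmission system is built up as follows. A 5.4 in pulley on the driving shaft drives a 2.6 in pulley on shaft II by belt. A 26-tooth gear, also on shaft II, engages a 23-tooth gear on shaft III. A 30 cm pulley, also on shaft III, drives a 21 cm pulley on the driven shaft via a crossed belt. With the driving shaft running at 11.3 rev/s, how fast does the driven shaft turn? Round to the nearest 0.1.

37.9 rev/s

the driving shaft → shaft II (belt, 2.6/5.4): 11.3 ÷ 0.48148 = 23.469 rev/s
shaft II → shaft III (gear mesh, 23/26): 23.469 ÷ 0.88462 = 26.53 rev/s
shaft III → the driven shaft (belt, 21/30): 26.53 ÷ 0.7 = 37.901 rev/s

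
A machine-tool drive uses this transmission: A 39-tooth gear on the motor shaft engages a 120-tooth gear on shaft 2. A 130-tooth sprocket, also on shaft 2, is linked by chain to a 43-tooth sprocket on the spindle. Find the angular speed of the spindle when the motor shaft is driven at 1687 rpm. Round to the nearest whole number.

1658 rpm

gear mesh 120/39 = 3.0769 → 1687/3.0769 = 548.27 rpm
chain 43/130 = 0.33077 → 548.27/0.33077 = 1657.6 rpm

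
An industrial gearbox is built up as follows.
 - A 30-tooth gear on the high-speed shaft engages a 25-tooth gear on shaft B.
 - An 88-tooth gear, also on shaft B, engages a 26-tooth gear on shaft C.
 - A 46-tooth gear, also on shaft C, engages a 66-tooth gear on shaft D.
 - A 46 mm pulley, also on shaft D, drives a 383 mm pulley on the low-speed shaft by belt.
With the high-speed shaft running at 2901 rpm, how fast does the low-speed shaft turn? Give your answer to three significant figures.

the high-speed shaft → shaft B (gear mesh, 25/30): 2901 ÷ 0.83333 = 3481.2 rpm
shaft B → shaft C (gear mesh, 26/88): 3481.2 ÷ 0.29545 = 11783 rpm
shaft C → shaft D (gear mesh, 66/46): 11783 ÷ 1.4348 = 8212.1 rpm
shaft D → the low-speed shaft (belt, 383/46): 8212.1 ÷ 8.3261 = 986.31 rpm

986 rpm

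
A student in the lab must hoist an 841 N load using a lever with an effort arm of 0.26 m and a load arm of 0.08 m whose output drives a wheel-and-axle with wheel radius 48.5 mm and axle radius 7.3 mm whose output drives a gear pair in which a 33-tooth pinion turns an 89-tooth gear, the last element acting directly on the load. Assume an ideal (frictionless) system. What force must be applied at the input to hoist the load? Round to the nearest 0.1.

Lever MA = effort arm / load arm = 0.26/0.08 = 3.25.
Wheel-and-axle MA = R/r = 48.5/7.3 = 6.6438.
Gear pair MA = 89/33 = 2.697.
Combined ideal MA = 3.25 × 6.6438 × 2.697 = 58.234.
Effort = load / MA = 841 / 58.234 = 14.442 N.

14.4 N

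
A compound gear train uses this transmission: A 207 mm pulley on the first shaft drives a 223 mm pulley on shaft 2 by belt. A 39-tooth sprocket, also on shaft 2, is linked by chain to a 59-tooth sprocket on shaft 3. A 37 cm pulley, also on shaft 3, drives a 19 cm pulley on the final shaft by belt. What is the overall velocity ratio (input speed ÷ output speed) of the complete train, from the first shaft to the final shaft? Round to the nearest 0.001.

Each stage contributes driven/driver: belt 223/207 = 1.0773, chain 59/39 = 1.5128, belt 19/37 = 0.51351.
Overall: 1.0773 × 1.5128 × 0.51351 = 0.8369.

0.837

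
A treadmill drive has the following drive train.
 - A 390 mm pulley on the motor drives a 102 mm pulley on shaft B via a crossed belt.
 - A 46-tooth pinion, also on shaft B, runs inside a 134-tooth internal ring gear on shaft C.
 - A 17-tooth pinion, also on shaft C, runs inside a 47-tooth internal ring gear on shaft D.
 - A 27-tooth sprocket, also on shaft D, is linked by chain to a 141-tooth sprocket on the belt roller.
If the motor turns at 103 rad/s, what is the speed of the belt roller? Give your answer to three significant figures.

9.36 rad/s

Belt: ratio = 102/390 = 0.26154, so shaft B turns at 103 / 0.26154 = 393.82 rad/s.
Internal gear: ratio = 134/46 = 2.913, so shaft C turns at 393.82 / 2.913 = 135.19 rad/s.
Internal gear: ratio = 47/17 = 2.7647, so shaft D turns at 135.19 / 2.7647 = 48.9 rad/s.
Chain: ratio = 141/27 = 5.2222, so the belt roller turns at 48.9 / 5.2222 = 9.3638 rad/s.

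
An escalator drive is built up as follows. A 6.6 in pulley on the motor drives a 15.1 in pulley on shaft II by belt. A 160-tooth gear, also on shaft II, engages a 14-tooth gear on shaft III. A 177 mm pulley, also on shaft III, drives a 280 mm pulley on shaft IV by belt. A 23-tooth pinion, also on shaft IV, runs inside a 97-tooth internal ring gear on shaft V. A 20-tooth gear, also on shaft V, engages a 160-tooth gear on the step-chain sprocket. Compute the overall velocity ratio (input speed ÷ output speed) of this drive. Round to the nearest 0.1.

10.7

Each stage contributes driven/driver: belt 15.1/6.6 = 2.2879, gear mesh 14/160 = 0.0875, belt 280/177 = 1.5819, internal gear 97/23 = 4.2174, gear mesh 160/20 = 8.
Overall: 2.2879 × 0.0875 × 1.5819 × 4.2174 × 8 = 10.685.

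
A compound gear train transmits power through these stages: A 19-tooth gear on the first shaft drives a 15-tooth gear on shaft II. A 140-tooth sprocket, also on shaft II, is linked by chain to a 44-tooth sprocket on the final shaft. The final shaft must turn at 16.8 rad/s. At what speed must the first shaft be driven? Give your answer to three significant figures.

Overall ratio R = 0.78947 × 0.31429 = 0.24812.
Required input speed = output speed × R = 16.8 × 0.24812 = 4.1684 rad/s.

4.17 rad/s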